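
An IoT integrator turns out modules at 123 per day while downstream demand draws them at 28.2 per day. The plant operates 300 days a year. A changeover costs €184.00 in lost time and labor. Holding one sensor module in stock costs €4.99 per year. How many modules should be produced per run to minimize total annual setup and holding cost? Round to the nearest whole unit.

Annual demand D = 28.2 × 300 = 8,460.
Production build-up factor (1 − d/p) = 1 − 28.2/123 = 0.7707.
Q* = √(2DS / (H(1 − d/p))) = √(2 × 8,460 × 184 / (4.99 × 0.7707)).
= √(3,113,280 / 3.846) ≈ 899.720.

Q* ≈ 900 modules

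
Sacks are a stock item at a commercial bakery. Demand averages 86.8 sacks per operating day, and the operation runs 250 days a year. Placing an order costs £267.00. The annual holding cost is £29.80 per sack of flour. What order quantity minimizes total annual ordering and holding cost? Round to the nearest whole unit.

Q* ≈ 624 sacks

Annual demand D = 86.8 × 250 = 21,700.
EOQ = √(2DS / H) = √(2 × 21,700 × 267 / 29.8).
= √(11,587,800 / 29.8) = √388,852.349 ≈ 623.580.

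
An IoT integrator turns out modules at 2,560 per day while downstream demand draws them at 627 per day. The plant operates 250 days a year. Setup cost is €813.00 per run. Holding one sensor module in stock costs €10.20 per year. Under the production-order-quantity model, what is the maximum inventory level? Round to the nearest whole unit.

Annual demand D = 627 × 250 = 156,750.
Production build-up factor (1 − d/p) = 1 − 627/2,560 = 0.7551.
Q* = √(2DS / (H(1 − d/p))) = √(2 × 156,750 × 813 / (10.2 × 0.7551)).
= √(254,875,500 / 7.7018) ≈ 5752.651.
Maximum inventory = Q*(1 − d/p) = 5752.651 × 0.7551 ≈ 4343.701.

I_max ≈ 4,344 modules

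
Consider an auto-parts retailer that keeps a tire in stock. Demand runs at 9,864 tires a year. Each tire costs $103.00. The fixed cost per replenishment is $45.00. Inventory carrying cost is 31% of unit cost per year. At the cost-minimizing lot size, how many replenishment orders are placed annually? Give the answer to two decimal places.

N ≈ 59.16 orders per year

Holding cost H = 0.31 × $103.00 = $31.9300 per unit per year.
The optimal lot size = √(2DS/H) = √(2 × 9,864 × 45 / 31.93) ≈ 166.74.
Orders per year = D / Q* = 9,864 / 166.74 ≈ 59.157.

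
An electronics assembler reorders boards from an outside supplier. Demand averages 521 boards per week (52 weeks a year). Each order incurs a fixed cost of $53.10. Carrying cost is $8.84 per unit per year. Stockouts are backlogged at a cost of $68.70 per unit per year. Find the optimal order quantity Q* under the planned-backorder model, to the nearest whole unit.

Q* ≈ 606 boards

Annual demand D = 521 × 52 = 27,092.
With planned backorders, Q* = √(2DS/H) · √((H+B)/B).
√(2DS/H) = √(2 × 27,092 × 53.1 / 8.84) = 570.501.
√((H+B)/B) = √((8.84+68.7)/68.7) = 1.0624.
Q* ≈ 606.096.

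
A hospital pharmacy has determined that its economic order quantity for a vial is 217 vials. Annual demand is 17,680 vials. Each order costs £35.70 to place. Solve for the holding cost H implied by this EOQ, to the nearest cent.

H ≈ £26.81

Squaring Q* = √(2DS/H) gives Q*² = 2DS/H.
From Q* = √(2DS/H): H = 2DS / Q*² = 2 × 17,680 × 35.7 / 217² = 26.8078.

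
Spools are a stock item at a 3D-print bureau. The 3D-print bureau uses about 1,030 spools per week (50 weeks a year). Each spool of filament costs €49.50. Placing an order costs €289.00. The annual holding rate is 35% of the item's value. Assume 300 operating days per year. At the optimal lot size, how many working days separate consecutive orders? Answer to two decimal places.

T ≈ 7.64 days

Annual demand D = 1,030 × 50 = 51,500.
Holding cost H = 0.35 × €49.50 = €17.3250 per unit per year.
EOQ = √(2DS/H) = √(2 × 51,500 × 289 / 17.325) ≈ 1310.78.
Cycle time = Q*/D × 300 = 1310.78 / 51,500 × 300 ≈ 7.636 days.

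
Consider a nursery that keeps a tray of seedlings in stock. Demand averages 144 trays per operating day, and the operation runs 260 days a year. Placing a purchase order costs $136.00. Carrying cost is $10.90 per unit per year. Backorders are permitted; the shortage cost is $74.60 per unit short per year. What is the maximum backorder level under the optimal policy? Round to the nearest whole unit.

S* ≈ 132 trays

Annual demand D = 144 × 260 = 37,440.
With planned backorders, Q* = √(2DS/H) · √((H+B)/B).
√(2DS/H) = √(2 × 37,440 × 136 / 10.9) = 966.583.
√((H+B)/B) = √((10.9+74.6)/74.6) = 1.0706.
Q* ≈ 1034.791.
S* = Q* · H/(H+B) = 1034.791 × 10.9/85.5 ≈ 131.921.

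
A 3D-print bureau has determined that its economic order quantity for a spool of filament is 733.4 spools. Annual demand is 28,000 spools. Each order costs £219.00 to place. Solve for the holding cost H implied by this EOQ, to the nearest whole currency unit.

Squaring Q* = √(2DS/H) gives Q*² = 2DS/H.
From Q* = √(2DS/H): H = 2DS / Q*² = 2 × 28,000 × 219 / 733.4² = 22.8008.

H ≈ £23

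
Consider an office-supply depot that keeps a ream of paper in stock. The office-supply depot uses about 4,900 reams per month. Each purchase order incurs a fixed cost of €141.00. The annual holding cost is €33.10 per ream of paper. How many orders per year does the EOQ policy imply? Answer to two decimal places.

Annual demand D = 4,900 × 12 = 58,800.
Q* = √(2DS/H) = √(2 × 58,800 × 141 / 33.1) ≈ 707.78.
Orders per year = D / Q* = 58,800 / 707.78 ≈ 83.076.

N ≈ 83.08 orders per year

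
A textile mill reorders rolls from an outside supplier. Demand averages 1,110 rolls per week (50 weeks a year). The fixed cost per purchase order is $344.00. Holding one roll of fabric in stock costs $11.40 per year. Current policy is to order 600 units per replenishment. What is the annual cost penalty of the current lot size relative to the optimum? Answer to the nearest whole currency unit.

Annual demand D = 1,110 × 50 = 55,500.
EOQ = √(2DS/H) = √(2 × 55,500 × 344 / 11.4) ≈ 1830.16.
Cost at Q* = (D/Q*)S + (Q*/2)H = √(2DSH) ≈ $20,863.79.
Cost at Q = 600: (55,500/600)×344 + (600/2)×11.4 = $31,820.00 + $3,420.00 = $35,240.00.
Excess = $35,240.00 − $20,863.79 = $14,376.21.

Extra cost ≈ $14,376 per year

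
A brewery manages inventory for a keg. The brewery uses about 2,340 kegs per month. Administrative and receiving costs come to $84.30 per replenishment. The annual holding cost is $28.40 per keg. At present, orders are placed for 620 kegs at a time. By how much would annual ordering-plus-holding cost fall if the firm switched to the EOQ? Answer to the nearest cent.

Extra cost ≈ $1,026.55 per year

Annual demand D = 2,340 × 12 = 28,080.
EOQ = √(2DS/H) = √(2 × 28,080 × 84.3 / 28.4) ≈ 408.29.
Cost at Q* = (D/Q*)S + (Q*/2)H = √(2DSH) ≈ $11,595.42.
Cost at Q = 620: (28,080/620)×84.3 + (620/2)×28.4 = $3,817.97 + $8,804.00 = $12,621.97.
Excess = $12,621.97 − $11,595.42 = $1,026.55.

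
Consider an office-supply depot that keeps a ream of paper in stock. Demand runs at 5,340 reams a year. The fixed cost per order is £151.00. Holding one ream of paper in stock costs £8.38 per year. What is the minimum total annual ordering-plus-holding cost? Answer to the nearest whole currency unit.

TC* ≈ £3,676

EOQ = √(2DS/H) = √(2 × 5,340 × 151 / 8.38) ≈ 438.68.
At Q*, ordering cost (D/Q*)S equals holding cost (Q*/2)H, each = √(DSH/2).
Minimum total = √(2DSH) = √(2 × 5,340 × 151 × 8.38) ≈ 3676.174.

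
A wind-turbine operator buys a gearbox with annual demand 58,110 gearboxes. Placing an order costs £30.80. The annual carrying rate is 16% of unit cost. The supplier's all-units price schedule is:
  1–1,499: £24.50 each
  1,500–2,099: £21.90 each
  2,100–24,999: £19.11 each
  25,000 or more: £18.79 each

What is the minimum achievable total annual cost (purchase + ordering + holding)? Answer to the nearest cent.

Holding cost per unit per year at price C is H = 0.16·C.
Evaluate total cost at each tier's feasible EOQ or, if the EOQ is below the tier, at the tier's minimum quantity.
EOQ at £24.50 = 955.6 (feasible in tier 1): TC = 58,110×£24.50 + (58,110/955.6)×30.8 + (955.6/2)×0.16×£24.50 = £1,427,440.92.
EOQ at £21.90 = 1010.7 < 1500, so use break Q=1500: TC = 58,110×£21.90 + (58,110/1500.0)×30.8 + (1500.0/2)×0.16×£21.90 = £1,276,430.19.
EOQ at £19.11 = 1082.0 < 2100, so use break Q=2100: TC = 58,110×£19.11 + (58,110/2100.0)×30.8 + (2100.0/2)×0.16×£19.11 = £1,114,544.86.
EOQ at £18.79 = 1091.2 < 25000, so use break Q=25000: TC = 58,110×£18.79 + (58,110/25000.0)×30.8 + (25000.0/2)×0.16×£18.79 = £1,129,538.49.
Lowest total cost among the candidates is at Q = 2100.0.

TC* ≈ £1,114,544.86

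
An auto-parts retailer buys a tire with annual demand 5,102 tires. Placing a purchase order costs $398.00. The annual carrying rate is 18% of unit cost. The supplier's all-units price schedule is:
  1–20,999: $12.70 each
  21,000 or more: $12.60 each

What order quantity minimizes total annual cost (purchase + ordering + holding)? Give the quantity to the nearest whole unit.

Q* ≈ 1,333 tires

Holding cost per unit per year at price C is H = 0.18·C.
Evaluate total cost at each tier's feasible EOQ or, if the EOQ is below the tier, at the tier's minimum quantity.
EOQ at $12.70 = 1332.9 (feasible in tier 1): TC = 5,102×$12.70 + (5,102/1332.9)×398 + (1332.9/2)×0.18×$12.70 = $67,842.35.
EOQ at $12.60 = 1338.2 < 21000, so use break Q=21000: TC = 5,102×$12.60 + (5,102/21000.0)×398 + (21000.0/2)×0.18×$12.60 = $88,195.90.
Lowest total cost is $67,842.35 at Q = 1332.9.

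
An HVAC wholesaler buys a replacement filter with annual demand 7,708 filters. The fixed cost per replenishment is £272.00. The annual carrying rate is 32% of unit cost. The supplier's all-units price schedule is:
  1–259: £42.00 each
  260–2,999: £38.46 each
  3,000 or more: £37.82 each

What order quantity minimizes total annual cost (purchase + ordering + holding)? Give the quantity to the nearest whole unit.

Q* ≈ 584 filters

Holding cost per unit per year at price C is H = 0.32·C.
Candidates are each tier's EOQ (if it falls in that tier) and each price-break quantity.
Tier 1 (£42.00): EOQ = 558.6 exceeds tier's upper bound 259, so this tier is dominated.
EOQ at £38.46 = 583.7 (feasible in tier 2): TC = 7,708×£38.46 + (7,708/583.7)×272 + (583.7/2)×0.32×£38.46 = £303,633.41.
EOQ at £37.82 = 588.6 < 3000, so use break Q=3000: TC = 7,708×£37.82 + (7,708/3000.0)×272 + (3000.0/2)×0.32×£37.82 = £310,369.02.
Lowest total cost is £303,633.41 at Q = 583.7.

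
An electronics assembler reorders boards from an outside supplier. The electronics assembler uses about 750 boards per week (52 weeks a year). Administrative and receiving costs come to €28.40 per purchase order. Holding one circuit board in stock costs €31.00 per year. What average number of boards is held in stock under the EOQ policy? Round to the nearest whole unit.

Annual demand D = 750 × 52 = 39,000.
EOQ = √(2DS/H) = √(2 × 39,000 × 28.4 / 31) ≈ 267.32.
Average inventory = Q*/2 ≈ 267.32 / 2 = 133.658.

Average inventory ≈ 134 boards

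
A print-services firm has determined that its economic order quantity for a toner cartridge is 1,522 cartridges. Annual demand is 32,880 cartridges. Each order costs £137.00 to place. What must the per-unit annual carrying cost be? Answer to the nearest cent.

H ≈ £3.89

Invert the EOQ relation Q*² = 2DS/H.
From Q* = √(2DS/H): H = 2DS / Q*² = 2 × 32,880 × 137 / 1,522² = 3.8891.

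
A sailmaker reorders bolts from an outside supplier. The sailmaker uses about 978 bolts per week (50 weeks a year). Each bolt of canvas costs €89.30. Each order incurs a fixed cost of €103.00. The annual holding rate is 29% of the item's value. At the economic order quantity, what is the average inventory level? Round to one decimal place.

Annual demand D = 978 × 50 = 48,900.
Holding cost H = 0.29 × €89.30 = €25.8970 per unit per year.
EOQ = √(2DS/H) = √(2 × 48,900 × 103 / 25.897) ≈ 623.68.
Average inventory = Q*/2 ≈ 623.68 / 2 = 311.841.

Average inventory ≈ 311.8 bolts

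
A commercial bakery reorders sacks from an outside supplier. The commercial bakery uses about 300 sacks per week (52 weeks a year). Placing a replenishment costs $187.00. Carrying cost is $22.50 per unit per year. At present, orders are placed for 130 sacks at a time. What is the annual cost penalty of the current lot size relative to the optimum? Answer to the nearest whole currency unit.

Annual demand D = 300 × 52 = 15,600.
EOQ = √(2DS/H) = √(2 × 15,600 × 187 / 22.5) ≈ 509.22.
Cost at Q* = (D/Q*)S + (Q*/2)H = √(2DSH) ≈ $11,457.49.
Cost at Q = 130: (15,600/130)×187 + (130/2)×22.5 = $22,440.00 + $1,462.50 = $23,902.50.
Excess = $23,902.50 − $11,457.49 = $12,445.01.

Extra cost ≈ $12,445 per year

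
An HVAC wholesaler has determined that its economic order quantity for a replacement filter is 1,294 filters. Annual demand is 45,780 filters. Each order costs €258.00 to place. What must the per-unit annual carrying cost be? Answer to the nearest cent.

H ≈ €14.11

The basic EOQ model gives Q* = √(2DS/H); rearrange for the unknown.
From Q* = √(2DS/H): H = 2DS / Q*² = 2 × 45,780 × 258 / 1,294² = 14.1077.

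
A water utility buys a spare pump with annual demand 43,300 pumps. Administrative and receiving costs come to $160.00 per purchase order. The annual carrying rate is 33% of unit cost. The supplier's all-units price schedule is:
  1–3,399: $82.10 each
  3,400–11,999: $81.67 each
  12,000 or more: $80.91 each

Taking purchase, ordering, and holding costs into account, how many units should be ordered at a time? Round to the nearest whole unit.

Q* ≈ 715 pumps

Holding cost per unit per year at price C is H = 0.33·C.
Candidates are each tier's EOQ (if it falls in that tier) and each price-break quantity.
EOQ at $82.10 = 715.1 (feasible in tier 1): TC = 43,300×$82.10 + (43,300/715.1)×160 + (715.1/2)×0.33×$82.10 = $3,574,305.26.
EOQ at $81.67 = 717.0 < 3400, so use break Q=3400: TC = 43,300×$81.67 + (43,300/3400.0)×160 + (3400.0/2)×0.33×$81.67 = $3,584,165.52.
EOQ at $80.91 = 720.4 < 12000, so use break Q=12000: TC = 43,300×$80.91 + (43,300/12000.0)×160 + (12000.0/2)×0.33×$80.91 = $3,664,182.13.
Lowest total cost is $3,574,305.26 at Q = 715.1.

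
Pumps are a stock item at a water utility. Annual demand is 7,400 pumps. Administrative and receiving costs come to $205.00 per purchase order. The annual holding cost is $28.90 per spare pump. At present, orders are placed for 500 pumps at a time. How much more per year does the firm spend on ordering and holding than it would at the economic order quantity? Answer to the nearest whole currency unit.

Extra cost ≈ $895 per year

EOQ = √(2DS/H) = √(2 × 7,400 × 205 / 28.9) ≈ 324.01.
Cost at Q* = (D/Q*)S + (Q*/2)H = √(2DSH) ≈ $9,363.90.
Cost at Q = 500: (7,400/500)×205 + (500/2)×28.9 = $3,034.00 + $7,225.00 = $10,259.00.
Excess = $10,259.00 − $9,363.90 = $895.10.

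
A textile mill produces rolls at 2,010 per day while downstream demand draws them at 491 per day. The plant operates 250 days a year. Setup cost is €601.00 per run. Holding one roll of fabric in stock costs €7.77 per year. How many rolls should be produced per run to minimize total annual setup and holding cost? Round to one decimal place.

Q* ≈ 5,012.7 rolls

Annual demand D = 491 × 250 = 122,750.
Production build-up factor (1 − d/p) = 1 − 491/2,010 = 0.7557.
Q* = √(2DS / (H(1 − d/p))) = √(2 × 122,750 × 601 / (7.77 × 0.7557)).
= √(147,545,500 / 5.872) ≈ 5012.699.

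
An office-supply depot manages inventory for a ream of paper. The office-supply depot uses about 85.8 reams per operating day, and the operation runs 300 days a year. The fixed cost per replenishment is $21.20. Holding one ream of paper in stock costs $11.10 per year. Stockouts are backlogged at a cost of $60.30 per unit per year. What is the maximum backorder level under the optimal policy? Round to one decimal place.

S* ≈ 53.0 reams

Annual demand D = 85.8 × 300 = 25,740.
With planned backorders, Q* = √(2DS/H) · √((H+B)/B).
√(2DS/H) = √(2 × 25,740 × 21.2 / 11.1) = 313.564.
√((H+B)/B) = √((11.1+60.3)/60.3) = 1.0882.
Q* ≈ 341.206.
S* = Q* · H/(H+B) = 341.206 × 11.1/71.4 ≈ 53.045.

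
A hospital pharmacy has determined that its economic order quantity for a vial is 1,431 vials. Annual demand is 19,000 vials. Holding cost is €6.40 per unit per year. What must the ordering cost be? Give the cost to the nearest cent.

Squaring Q* = √(2DS/H) gives Q*² = 2DS/H.
From Q* = √(2DS/H): S = Q*²H / (2D) = 1,431² × 6.4 / (2 × 19,000) = 344.8861.

S ≈ €344.89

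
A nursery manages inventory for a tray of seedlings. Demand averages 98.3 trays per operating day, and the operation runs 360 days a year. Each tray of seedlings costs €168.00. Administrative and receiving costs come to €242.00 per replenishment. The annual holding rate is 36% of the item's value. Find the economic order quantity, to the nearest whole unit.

Q* ≈ 532 trays

Annual demand D = 98.3 × 360 = 35,388.
Holding cost H = 0.36 × €168.00 = €60.4800 per unit per year.
EOQ = √(2DS / H) = √(2 × 35,388 × 242 / 60.48).
= √(17,127,792 / 60.48) = √283,197.619 ≈ 532.163.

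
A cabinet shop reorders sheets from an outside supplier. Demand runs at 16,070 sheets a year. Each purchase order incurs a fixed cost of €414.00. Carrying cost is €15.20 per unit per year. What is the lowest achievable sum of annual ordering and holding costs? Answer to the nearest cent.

The optimal lot size = √(2DS/H) = √(2 × 16,070 × 414 / 15.2) ≈ 935.62.
At the optimum the two cost components are equal, so total cost = 2·(Q*/2)H = Q*·H.
Minimum total = √(2DSH) = √(2 × 16,070 × 414 × 15.2) ≈ 14221.483.

TC* ≈ €14,221.48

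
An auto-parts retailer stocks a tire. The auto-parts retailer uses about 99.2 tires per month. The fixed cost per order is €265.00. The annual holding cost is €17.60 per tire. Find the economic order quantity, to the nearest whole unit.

Annual demand D = 99.2 × 12 = 1,190.4.
EOQ = √(2DS / H) = √(2 × 1,190.4 × 265 / 17.6).
= √(630,912 / 17.6) = √35,847.2727 ≈ 189.334.

Q* ≈ 189 tires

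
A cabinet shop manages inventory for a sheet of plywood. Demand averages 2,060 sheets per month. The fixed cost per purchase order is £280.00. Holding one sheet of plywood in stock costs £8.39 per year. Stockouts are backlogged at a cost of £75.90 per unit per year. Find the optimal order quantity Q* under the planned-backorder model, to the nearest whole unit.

Annual demand D = 2,060 × 12 = 24,720.
With planned backorders, Q* = √(2DS/H) · √((H+B)/B).
√(2DS/H) = √(2 × 24,720 × 280 / 8.39) = 1284.509.
√((H+B)/B) = √((8.39+75.9)/75.9) = 1.0538.
Q* ≈ 1353.644.

Q* ≈ 1,354 sheets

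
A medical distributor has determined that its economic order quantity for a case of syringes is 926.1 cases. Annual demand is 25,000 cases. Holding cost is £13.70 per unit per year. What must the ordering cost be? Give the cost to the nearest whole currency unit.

S ≈ £235

Squaring Q* = √(2DS/H) gives Q*² = 2DS/H.
From Q* = √(2DS/H): S = Q*²H / (2D) = 926.1² × 13.7 / (2 × 25,000) = 234.9992.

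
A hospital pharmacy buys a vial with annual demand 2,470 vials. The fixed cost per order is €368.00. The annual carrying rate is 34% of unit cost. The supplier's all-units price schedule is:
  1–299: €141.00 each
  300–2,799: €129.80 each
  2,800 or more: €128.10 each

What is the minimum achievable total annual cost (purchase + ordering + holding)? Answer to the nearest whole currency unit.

TC* ≈ €330,256

Holding cost per unit per year at price C is H = 0.34·C.
For each price level, check whether its EOQ is feasible; otherwise the best quantity at that price is the breakpoint.
EOQ at €141.00 = 194.7 (feasible in tier 1): TC = 2,470×€141.00 + (2,470/194.7)×368 + (194.7/2)×0.34×€141.00 = €357,605.47.
EOQ at €129.80 = 203.0 < 300, so use break Q=300: TC = 2,470×€129.80 + (2,470/300.0)×368 + (300.0/2)×0.34×€129.80 = €330,255.67.
EOQ at €128.10 = 204.3 < 2800, so use break Q=2800: TC = 2,470×€128.10 + (2,470/2800.0)×368 + (2800.0/2)×0.34×€128.10 = €377,707.23.
Lowest total cost among the candidates is at Q = 300.0.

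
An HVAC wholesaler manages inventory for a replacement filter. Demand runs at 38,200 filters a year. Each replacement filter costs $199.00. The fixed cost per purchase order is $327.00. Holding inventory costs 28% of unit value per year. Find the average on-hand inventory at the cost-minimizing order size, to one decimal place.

Holding cost H = 0.28 × $199.00 = $55.7200 per unit per year.
Q* = √(2DS/H) = √(2 × 38,200 × 327 / 55.72) ≈ 669.60.
Average inventory = Q*/2 ≈ 669.60 / 2 = 334.800.

Average inventory ≈ 334.8 filters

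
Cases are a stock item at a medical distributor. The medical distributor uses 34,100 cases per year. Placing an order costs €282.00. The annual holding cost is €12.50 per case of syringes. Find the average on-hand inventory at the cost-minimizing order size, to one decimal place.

Average inventory ≈ 620.2 cases

EOQ = √(2DS/H) = √(2 × 34,100 × 282 / 12.5) ≈ 1240.40.
Average inventory = Q*/2 ≈ 1240.40 / 2 = 620.200.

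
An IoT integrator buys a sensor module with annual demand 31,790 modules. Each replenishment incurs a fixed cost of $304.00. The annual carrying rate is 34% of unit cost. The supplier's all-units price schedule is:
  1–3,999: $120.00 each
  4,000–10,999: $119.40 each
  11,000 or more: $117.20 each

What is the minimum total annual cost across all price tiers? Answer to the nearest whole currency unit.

Holding cost per unit per year at price C is H = 0.34·C.
Candidates are each tier's EOQ (if it falls in that tier) and each price-break quantity.
EOQ at $120.00 = 688.3 (feasible in tier 1): TC = 31,790×$120.00 + (31,790/688.3)×304 + (688.3/2)×0.34×$120.00 = $3,842,881.94.
EOQ at $119.40 = 690.0 < 4000, so use break Q=4000: TC = 31,790×$119.40 + (31,790/4000.0)×304 + (4000.0/2)×0.34×$119.40 = $3,879,334.04.
EOQ at $117.20 = 696.5 < 11000, so use break Q=11000: TC = 31,790×$117.20 + (31,790/11000.0)×304 + (11000.0/2)×0.34×$117.20 = $3,945,830.56.
Lowest total cost among the candidates is at Q = 688.3.

TC* ≈ $3,842,882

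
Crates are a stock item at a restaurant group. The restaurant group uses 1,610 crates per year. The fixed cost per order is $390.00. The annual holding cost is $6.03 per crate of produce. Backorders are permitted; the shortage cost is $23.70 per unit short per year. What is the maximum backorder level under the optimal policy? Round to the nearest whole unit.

S* ≈ 104 crates

With planned backorders, Q* = √(2DS/H) · √((H+B)/B).
√(2DS/H) = √(2 × 1,610 × 390 / 6.03) = 456.354.
√((H+B)/B) = √((6.03+23.7)/23.7) = 1.1200.
Q* ≈ 511.122.
S* = Q* · H/(H+B) = 511.122 × 6.03/29.73 ≈ 103.669.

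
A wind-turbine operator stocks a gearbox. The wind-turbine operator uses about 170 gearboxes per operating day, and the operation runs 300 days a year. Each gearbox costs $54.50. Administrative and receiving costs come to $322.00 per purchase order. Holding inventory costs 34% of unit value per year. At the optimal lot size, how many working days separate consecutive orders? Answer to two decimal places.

Annual demand D = 170 × 300 = 51,000.
Holding cost H = 0.34 × $54.50 = $18.5300 per unit per year.
EOQ = √(2DS/H) = √(2 × 51,000 × 322 / 18.53) ≈ 1331.34.
Cycle time = Q*/D × 300 = 1331.34 / 51,000 × 300 ≈ 7.831 days.

T ≈ 7.83 days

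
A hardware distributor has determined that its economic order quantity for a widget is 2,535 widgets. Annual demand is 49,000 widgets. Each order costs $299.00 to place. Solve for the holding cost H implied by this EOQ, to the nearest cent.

Squaring Q* = √(2DS/H) gives Q*² = 2DS/H.
From Q* = √(2DS/H): H = 2DS / Q*² = 2 × 49,000 × 299 / 2,535² = 4.5598.

H ≈ $4.56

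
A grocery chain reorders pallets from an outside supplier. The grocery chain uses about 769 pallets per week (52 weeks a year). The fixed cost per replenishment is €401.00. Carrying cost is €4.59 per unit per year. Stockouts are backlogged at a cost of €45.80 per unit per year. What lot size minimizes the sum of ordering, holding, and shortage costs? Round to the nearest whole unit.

Q* ≈ 2,773 pallets

Annual demand D = 769 × 52 = 39,988.
With planned backorders, Q* = √(2DS/H) · √((H+B)/B).
√(2DS/H) = √(2 × 39,988 × 401 / 4.59) = 2643.295.
√((H+B)/B) = √((4.59+45.8)/45.8) = 1.0489.
Q* ≈ 2772.587.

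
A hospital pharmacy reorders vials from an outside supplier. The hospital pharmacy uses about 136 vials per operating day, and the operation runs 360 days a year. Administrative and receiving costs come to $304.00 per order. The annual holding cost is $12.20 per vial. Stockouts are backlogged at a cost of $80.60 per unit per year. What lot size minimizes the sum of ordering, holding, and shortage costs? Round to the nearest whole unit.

Q* ≈ 1,676 vials

Annual demand D = 136 × 360 = 48,960.
With planned backorders, Q* = √(2DS/H) · √((H+B)/B).
√(2DS/H) = √(2 × 48,960 × 304 / 12.2) = 1562.042.
√((H+B)/B) = √((12.2+80.6)/80.6) = 1.0730.
Q* ≈ 1676.097.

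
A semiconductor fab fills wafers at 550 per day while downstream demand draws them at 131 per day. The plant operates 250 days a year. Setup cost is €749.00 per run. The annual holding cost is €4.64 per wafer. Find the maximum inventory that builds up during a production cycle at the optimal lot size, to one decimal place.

I_max ≈ 2,838.1 wafers

Annual demand D = 131 × 250 = 32,750.
Production build-up factor (1 − d/p) = 1 − 131/550 = 0.7618.
Q* = √(2DS / (H(1 − d/p))) = √(2 × 32,750 × 749 / (4.64 × 0.7618)).
= √(49,059,500 / 3.5348) ≈ 3725.434.
Maximum inventory = Q*(1 − d/p) = 3725.434 × 0.7618 ≈ 2838.104.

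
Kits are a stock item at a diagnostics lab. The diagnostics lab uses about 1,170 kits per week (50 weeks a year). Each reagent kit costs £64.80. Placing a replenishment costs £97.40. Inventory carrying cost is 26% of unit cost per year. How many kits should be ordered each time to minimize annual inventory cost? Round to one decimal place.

Q* ≈ 822.4 kits

Annual demand D = 1,170 × 50 = 58,500.
Holding cost H = 0.26 × £64.80 = £16.8480 per unit per year.
EOQ = √(2DS / H) = √(2 × 58,500 × 97.4 / 16.848).
= √(11,395,800 / 16.848) = √676,388.8889 ≈ 822.429.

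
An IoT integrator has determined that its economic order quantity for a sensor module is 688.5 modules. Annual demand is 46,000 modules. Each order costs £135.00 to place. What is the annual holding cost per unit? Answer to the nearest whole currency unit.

H ≈ £26

The basic EOQ model gives Q* = √(2DS/H); rearrange for the unknown.
From Q* = √(2DS/H): H = 2DS / Q*² = 2 × 46,000 × 135 / 688.5² = 26.2007.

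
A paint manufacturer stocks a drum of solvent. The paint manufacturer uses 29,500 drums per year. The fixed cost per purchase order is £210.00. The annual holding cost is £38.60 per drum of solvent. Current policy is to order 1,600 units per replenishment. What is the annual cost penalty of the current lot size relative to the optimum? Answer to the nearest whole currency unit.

Extra cost ≈ £12,883 per year

EOQ = √(2DS/H) = √(2 × 29,500 × 210 / 38.6) ≈ 566.55.
Cost at Q* = (D/Q*)S + (Q*/2)H = √(2DSH) ≈ £21,869.02.
Cost at Q = 1,600: (29,500/1,600)×210 + (1,600/2)×38.6 = £3,871.88 + £30,880.00 = £34,751.88.
Excess = £34,751.88 − £21,869.02 = £12,882.86.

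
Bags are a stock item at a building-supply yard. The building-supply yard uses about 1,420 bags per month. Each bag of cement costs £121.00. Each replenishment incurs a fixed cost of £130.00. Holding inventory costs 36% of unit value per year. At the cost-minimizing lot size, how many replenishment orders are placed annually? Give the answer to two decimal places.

N ≈ 53.43 orders per year

Annual demand D = 1,420 × 12 = 17,040.
Holding cost H = 0.36 × £121.00 = £43.5600 per unit per year.
The optimal lot size = √(2DS/H) = √(2 × 17,040 × 130 / 43.56) ≈ 318.92.
Orders per year = D / Q* = 17,040 / 318.92 ≈ 53.431.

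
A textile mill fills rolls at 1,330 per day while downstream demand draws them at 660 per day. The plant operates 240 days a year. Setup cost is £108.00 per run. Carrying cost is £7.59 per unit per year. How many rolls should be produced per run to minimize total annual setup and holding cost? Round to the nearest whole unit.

Q* ≈ 2,991 rolls

Annual demand D = 660 × 240 = 158,400.
Production build-up factor (1 − d/p) = 1 − 660/1,330 = 0.5038.
Q* = √(2DS / (H(1 − d/p))) = √(2 × 158,400 × 108 / (7.59 × 0.5038)).
= √(34,214,400 / 3.8235) ≈ 2991.383.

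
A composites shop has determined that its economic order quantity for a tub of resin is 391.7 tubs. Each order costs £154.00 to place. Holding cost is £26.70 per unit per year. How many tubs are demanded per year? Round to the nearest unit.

D ≈ 13,300 tubs per year

Squaring Q* = √(2DS/H) gives Q*² = 2DS/H.
From Q* = √(2DS/H): D = Q*²H / (2S) = 391.7² × 26.7 / (2 × 154) = 13300.491.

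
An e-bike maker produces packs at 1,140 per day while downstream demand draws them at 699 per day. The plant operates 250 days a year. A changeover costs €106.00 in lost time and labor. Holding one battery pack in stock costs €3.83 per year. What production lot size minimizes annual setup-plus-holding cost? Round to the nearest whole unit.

Q* ≈ 5,000 packs

Annual demand D = 699 × 250 = 174,750.
Production build-up factor (1 − d/p) = 1 − 699/1,140 = 0.3868.
Q* = √(2DS / (H(1 − d/p))) = √(2 × 174,750 × 106 / (3.83 × 0.3868)).
= √(37,047,000 / 1.4816) ≈ 5000.464.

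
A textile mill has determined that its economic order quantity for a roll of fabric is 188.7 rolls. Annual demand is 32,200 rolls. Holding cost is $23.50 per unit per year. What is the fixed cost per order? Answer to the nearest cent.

Invert the EOQ relation Q*² = 2DS/H.
From Q* = √(2DS/H): S = Q*²H / (2D) = 188.7² × 23.5 / (2 × 32,200) = 12.9935.

S ≈ $12.99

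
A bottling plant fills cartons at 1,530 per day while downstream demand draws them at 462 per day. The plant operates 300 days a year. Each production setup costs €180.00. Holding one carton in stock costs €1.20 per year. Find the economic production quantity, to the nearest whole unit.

Annual demand D = 462 × 300 = 138,600.
Production build-up factor (1 − d/p) = 1 − 462/1,530 = 0.6980.
Q* = √(2DS / (H(1 − d/p))) = √(2 × 138,600 × 180 / (1.2 × 0.6980)).
= √(49,896,000 / 0.8376) ≈ 7717.957.

Q* ≈ 7,718 cartons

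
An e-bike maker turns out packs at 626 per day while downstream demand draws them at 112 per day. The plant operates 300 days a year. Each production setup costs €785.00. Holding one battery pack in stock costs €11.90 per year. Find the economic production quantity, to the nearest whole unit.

Q* ≈ 2,324 packs

Annual demand D = 112 × 300 = 33,600.
Production build-up factor (1 − d/p) = 1 − 112/626 = 0.8211.
Q* = √(2DS / (H(1 − d/p))) = √(2 × 33,600 × 785 / (11.9 × 0.8211)).
= √(52,752,000 / 9.7709) ≈ 2323.548.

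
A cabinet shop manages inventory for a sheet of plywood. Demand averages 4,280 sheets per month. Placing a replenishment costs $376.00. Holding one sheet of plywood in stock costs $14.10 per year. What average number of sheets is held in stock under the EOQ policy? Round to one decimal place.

Annual demand D = 4,280 × 12 = 51,360.
The optimal lot size = √(2DS/H) = √(2 × 51,360 × 376 / 14.1) ≈ 1655.05.
Average inventory = Q*/2 ≈ 1655.05 / 2 = 827.526.

Average inventory ≈ 827.5 sheets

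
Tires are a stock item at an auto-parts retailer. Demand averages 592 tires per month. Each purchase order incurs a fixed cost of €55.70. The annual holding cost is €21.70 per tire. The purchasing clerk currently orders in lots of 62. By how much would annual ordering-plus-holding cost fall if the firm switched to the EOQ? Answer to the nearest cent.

Extra cost ≈ €2,910.80 per year

Annual demand D = 592 × 12 = 7,104.
EOQ = √(2DS/H) = √(2 × 7,104 × 55.7 / 21.7) ≈ 190.97.
Cost at Q* = (D/Q*)S + (Q*/2)H = √(2DSH) ≈ €4,144.04.
Cost at Q = 62: (7,104/62)×55.7 + (62/2)×21.7 = €6,382.14 + €672.70 = €7,054.84.
Excess = €7,054.84 − €4,144.04 = €2,910.80.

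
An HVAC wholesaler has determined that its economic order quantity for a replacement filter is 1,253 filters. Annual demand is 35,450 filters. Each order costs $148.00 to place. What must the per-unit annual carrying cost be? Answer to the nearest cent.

H ≈ $6.68

The basic EOQ model gives Q* = √(2DS/H); rearrange for the unknown.
From Q* = √(2DS/H): H = 2DS / Q*² = 2 × 35,450 × 148 / 1,253² = 6.6835.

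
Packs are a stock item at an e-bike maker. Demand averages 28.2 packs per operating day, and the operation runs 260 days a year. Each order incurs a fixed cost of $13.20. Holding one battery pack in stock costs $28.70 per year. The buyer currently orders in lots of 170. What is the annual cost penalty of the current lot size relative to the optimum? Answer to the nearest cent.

Annual demand D = 28.2 × 260 = 7,332.
EOQ = √(2DS/H) = √(2 × 7,332 × 13.2 / 28.7) ≈ 82.12.
Cost at Q* = (D/Q*)S + (Q*/2)H = √(2DSH) ≈ $2,356.97.
Cost at Q = 170: (7,332/170)×13.2 + (170/2)×28.7 = $569.31 + $2,439.50 = $3,008.81.
Excess = $3,008.81 − $2,356.97 = $651.84.

Extra cost ≈ $651.84 per year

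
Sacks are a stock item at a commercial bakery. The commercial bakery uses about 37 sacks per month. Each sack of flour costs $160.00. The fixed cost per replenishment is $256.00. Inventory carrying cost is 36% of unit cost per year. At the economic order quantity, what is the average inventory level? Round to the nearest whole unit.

Annual demand D = 37 × 12 = 444.
Holding cost H = 0.36 × $160.00 = $57.6000 per unit per year.
The optimal lot size = √(2DS/H) = √(2 × 444 × 256 / 57.6) ≈ 62.82.
Average inventory = Q*/2 ≈ 62.82 / 2 = 31.411.

Average inventory ≈ 31 sacks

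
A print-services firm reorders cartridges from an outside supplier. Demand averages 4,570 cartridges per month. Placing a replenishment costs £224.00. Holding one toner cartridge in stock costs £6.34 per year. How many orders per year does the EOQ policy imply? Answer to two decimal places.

N ≈ 27.86 orders per year

Annual demand D = 4,570 × 12 = 54,840.
EOQ = √(2DS/H) = √(2 × 54,840 × 224 / 6.34) ≈ 1968.53.
Orders per year = D / Q* = 54,840 / 1968.53 ≈ 27.858.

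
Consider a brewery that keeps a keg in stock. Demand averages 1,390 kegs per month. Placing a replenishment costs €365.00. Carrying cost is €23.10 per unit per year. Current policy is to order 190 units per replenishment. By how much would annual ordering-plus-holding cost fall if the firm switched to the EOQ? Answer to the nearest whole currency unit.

Annual demand D = 1,390 × 12 = 16,680.
EOQ = √(2DS/H) = √(2 × 16,680 × 365 / 23.1) ≈ 726.03.
Cost at Q* = (D/Q*)S + (Q*/2)H = √(2DSH) ≈ €16,771.25.
Cost at Q = 190: (16,680/190)×365 + (190/2)×23.1 = €32,043.16 + €2,194.50 = €34,237.66.
Excess = €34,237.66 − €16,771.25 = €17,466.41.

Extra cost ≈ €17,466 per year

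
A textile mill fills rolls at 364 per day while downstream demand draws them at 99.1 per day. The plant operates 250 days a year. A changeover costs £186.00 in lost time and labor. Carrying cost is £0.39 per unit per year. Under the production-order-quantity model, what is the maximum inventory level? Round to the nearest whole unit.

Annual demand D = 99.1 × 250 = 24,775.
Production build-up factor (1 − d/p) = 1 − 99.1/364 = 0.7277.
Q* = √(2DS / (H(1 − d/p))) = √(2 × 24,775 × 186 / (0.39 × 0.7277)).
= √(9,216,300 / 0.2838) ≈ 5698.436.
Maximum inventory = Q*(1 − d/p) = 5698.436 × 0.7277 ≈ 4147.021.

I_max ≈ 4,147 rolls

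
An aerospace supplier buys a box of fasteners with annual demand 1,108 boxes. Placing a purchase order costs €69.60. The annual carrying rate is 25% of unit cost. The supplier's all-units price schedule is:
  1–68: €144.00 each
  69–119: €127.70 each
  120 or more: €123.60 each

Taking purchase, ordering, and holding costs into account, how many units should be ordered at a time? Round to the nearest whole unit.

Holding cost per unit per year at price C is H = 0.25·C.
For each price level, check whether its EOQ is feasible; otherwise the best quantity at that price is the breakpoint.
EOQ at €144.00 = 65.5 (feasible in tier 1): TC = 1,108×€144.00 + (1,108/65.5)×69.6 + (65.5/2)×0.25×€144.00 = €161,908.36.
EOQ at €127.70 = 69.5 (feasible in tier 2): TC = 1,108×€127.70 + (1,108/69.5)×69.6 + (69.5/2)×0.25×€127.70 = €143,710.59.
EOQ at €123.60 = 70.6 < 120, so use break Q=120: TC = 1,108×€123.60 + (1,108/120.0)×69.6 + (120.0/2)×0.25×€123.60 = €139,445.44.
Lowest total cost is €139,445.44 at Q = 120.0.

Q* ≈ 120 boxes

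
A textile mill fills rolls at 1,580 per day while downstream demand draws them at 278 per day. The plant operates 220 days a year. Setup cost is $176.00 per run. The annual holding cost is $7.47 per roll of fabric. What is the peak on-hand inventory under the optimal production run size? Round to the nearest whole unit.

Annual demand D = 278 × 220 = 61,160.
Production build-up factor (1 − d/p) = 1 − 278/1,580 = 0.8241.
Q* = √(2DS / (H(1 − d/p))) = √(2 × 61,160 × 176 / (7.47 × 0.8241)).
= √(21,528,320 / 6.1557) ≈ 1870.113.
Maximum inventory = Q*(1 − d/p) = 1870.113 × 0.8241 ≈ 1541.068.

I_max ≈ 1,541 rolls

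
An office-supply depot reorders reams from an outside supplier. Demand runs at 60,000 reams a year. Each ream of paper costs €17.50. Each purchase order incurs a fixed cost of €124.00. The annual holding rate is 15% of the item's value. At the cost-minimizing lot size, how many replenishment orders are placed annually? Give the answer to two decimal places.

Holding cost H = 0.15 × €17.50 = €2.6250 per unit per year.
Q* = √(2DS/H) = √(2 × 60,000 × 124 / 2.625) ≈ 2380.88.
Orders per year = D / Q* = 60,000 / 2380.88 ≈ 25.201.

N ≈ 25.20 orders per year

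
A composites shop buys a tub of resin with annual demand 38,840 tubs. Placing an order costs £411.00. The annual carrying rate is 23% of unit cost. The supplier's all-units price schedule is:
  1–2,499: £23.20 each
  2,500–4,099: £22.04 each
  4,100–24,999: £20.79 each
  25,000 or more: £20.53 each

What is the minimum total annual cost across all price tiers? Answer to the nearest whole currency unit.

Holding cost per unit per year at price C is H = 0.23·C.
Evaluate total cost at each tier's feasible EOQ or, if the EOQ is below the tier, at the tier's minimum quantity.
EOQ at £23.20 = 2446.1 (feasible in tier 1): TC = 38,840×£23.20 + (38,840/2446.1)×411 + (2446.1/2)×0.23×£23.20 = £914,140.19.
EOQ at £22.04 = 2509.6 (feasible in tier 2): TC = 38,840×£22.04 + (38,840/2509.6)×411 + (2509.6/2)×0.23×£22.04 = £868,755.30.
EOQ at £20.79 = 2584.0 < 4100, so use break Q=4100: TC = 38,840×£20.79 + (38,840/4100.0)×411 + (4100.0/2)×0.23×£20.79 = £821,179.56.
EOQ at £20.53 = 2600.3 < 25000, so use break Q=25000: TC = 38,840×£20.53 + (38,840/25000.0)×411 + (25000.0/2)×0.23×£20.53 = £857,047.48.
Lowest total cost among the candidates is at Q = 4100.0.

TC* ≈ £821,180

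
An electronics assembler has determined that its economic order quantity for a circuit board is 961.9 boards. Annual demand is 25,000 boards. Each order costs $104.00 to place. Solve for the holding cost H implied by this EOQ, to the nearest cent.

Invert the EOQ relation Q*² = 2DS/H.
From Q* = √(2DS/H): H = 2DS / Q*² = 2 × 25,000 × 104 / 961.9² = 5.6201.

H ≈ $5.62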